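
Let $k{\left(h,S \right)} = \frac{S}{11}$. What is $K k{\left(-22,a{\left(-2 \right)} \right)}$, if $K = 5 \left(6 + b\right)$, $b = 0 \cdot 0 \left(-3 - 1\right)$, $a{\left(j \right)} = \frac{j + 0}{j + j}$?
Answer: $\frac{15}{11} \approx 1.3636$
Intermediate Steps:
$a{\left(j \right)} = \frac{1}{2}$ ($a{\left(j \right)} = \frac{j}{2 j} = j \frac{1}{2 j} = \frac{1}{2}$)
$k{\left(h,S \right)} = \frac{S}{11}$ ($k{\left(h,S \right)} = S \frac{1}{11} = \frac{S}{11}$)
$b = 0$ ($b = 0 \left(-3 - 1\right) = 0 \left(-4\right) = 0$)
$K = 30$ ($K = 5 \left(6 + 0\right) = 5 \cdot 6 = 30$)
$K k{\left(-22,a{\left(-2 \right)} \right)} = 30 \cdot \frac{1}{11} \cdot \frac{1}{2} = 30 \cdot \frac{1}{22} = \frac{15}{11}$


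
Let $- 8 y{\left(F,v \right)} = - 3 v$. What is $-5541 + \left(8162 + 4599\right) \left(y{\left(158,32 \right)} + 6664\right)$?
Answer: $85186895$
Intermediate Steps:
$y{\left(F,v \right)} = \frac{3 v}{8}$ ($y{\left(F,v \right)} = - \frac{\left(-3\right) v}{8} = \frac{3 v}{8}$)
$-5541 + \left(8162 + 4599\right) \left(y{\left(158,32 \right)} + 6664\right) = -5541 + \left(8162 + 4599\right) \left(\frac{3}{8} \cdot 32 + 6664\right) = -5541 + 12761 \left(12 + 6664\right) = -5541 + 12761 \cdot 6676 = -5541 + 85192436 = 85186895$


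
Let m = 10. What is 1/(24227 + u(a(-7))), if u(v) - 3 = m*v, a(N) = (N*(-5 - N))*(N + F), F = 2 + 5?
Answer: 1/24230 ≈ 4.1271e-5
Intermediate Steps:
F = 7
a(N) = N*(-5 - N)*(7 + N) (a(N) = (N*(-5 - N))*(N + 7) = (N*(-5 - N))*(7 + N) = N*(-5 - N)*(7 + N))
u(v) = 3 + 10*v
1/(24227 + u(a(-7))) = 1/(24227 + (3 + 10*(-1*(-7)*(35 + (-7)² + 12*(-7))))) = 1/(24227 + (3 + 10*(-1*(-7)*(35 + 49 - 84)))) = 1/(24227 + (3 + 10*(-1*(-7)*0))) = 1/(24227 + (3 + 10*0)) = 1/(24227 + (3 + 0)) = 1/(24227 + 3) = 1/24230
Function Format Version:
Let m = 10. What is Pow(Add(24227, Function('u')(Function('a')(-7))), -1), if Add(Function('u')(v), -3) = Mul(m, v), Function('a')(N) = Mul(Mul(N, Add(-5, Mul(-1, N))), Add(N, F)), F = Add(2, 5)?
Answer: Rational(1, 24230) ≈ 4.1271e-5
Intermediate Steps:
F = 7
Function('a')(N) = Mul(N, Add(-5, Mul(-1, N)), Add(7, N)) (Function('a')(N) = Mul(Mul(N, Add(-5, Mul(-1, N))), Add(N, 7)) = Mul(Mul(N, Add(-5, Mul(-1, N))), Add(7, N)) = Mul(N, Add(-5, Mul(-1, N)), Add(7, N)))
Function('u')(v) = Add(3, Mul(10, v))
Pow(Add(24227, Function('u')(Function('a')(-7))), -1) = Pow(Add(24227, Add(3, Mul(10, Mul(-1, -7, Add(35, Pow(-7, 2), Mul(12, -7)))))), -1) = Pow(Add(24227, Add(3, Mul(10, Mul(-1, -7, Add(35, 49, -84))))), -1) = Pow(Add(24227, Add(3, Mul(10, Mul(-1, -7, 0)))), -1) = Pow(Add(24227, Add(3, Mul(10, 0))), -1) = Pow(Add(24227, Add(3, 0)), -1) = Pow(Add(24227, 3), -1) = Pow(24230, -1) = Rational(1, 24230)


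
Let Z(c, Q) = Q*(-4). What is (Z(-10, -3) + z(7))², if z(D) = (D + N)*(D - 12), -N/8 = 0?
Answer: 529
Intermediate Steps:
N = 0 (N = -8*0 = 0)
Z(c, Q) = -4*Q
z(D) = D*(-12 + D) (z(D) = (D + 0)*(D - 12) = D*(-12 + D))
(Z(-10, -3) + z(7))² = (-4*(-3) + 7*(-12 + 7))² = (12 + 7*(-5))² = (12 - 35)² = (-23)² = 529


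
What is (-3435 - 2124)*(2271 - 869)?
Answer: -7793718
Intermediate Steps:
(-3435 - 2124)*(2271 - 869) = -5559*1402 = -7793718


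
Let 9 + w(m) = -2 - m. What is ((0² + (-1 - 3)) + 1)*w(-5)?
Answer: 18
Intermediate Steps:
w(m) = -11 - m (w(m) = -9 + (-2 - m) = -11 - m)
((0² + (-1 - 3)) + 1)*w(-5) = ((0² + (-1 - 3)) + 1)*(-11 - 1*(-5)) = ((0 - 4) + 1)*(-11 + 5) = (-4 + 1)*(-6) = -3*(-6) = 18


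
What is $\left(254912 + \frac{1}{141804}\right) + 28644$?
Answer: $\frac{40209375025}{141804} \approx 2.8356 \cdot 10^{5}$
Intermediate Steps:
$\left(254912 + \frac{1}{141804}\right) + 28644 = \frac{36147541249}{141804} + 28644 = \frac{40209375025}{141804}$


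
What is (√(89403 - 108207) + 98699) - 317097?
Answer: -218398 + 2*I*√4701 ≈ -2.184e+5 + 137.13*I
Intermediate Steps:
(√(89403 - 108207) + 98699) - 317097 = (√(-18804) + 98699) - 317097 = (2*I*√4701 + 98699) - 317097 = (98699 + 2*I*√4701) - 317097 = -218398 + 2*I*√4701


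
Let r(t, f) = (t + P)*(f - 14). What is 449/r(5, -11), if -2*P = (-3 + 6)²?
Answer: -898/25 ≈ -35.920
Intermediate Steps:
P = -9/2 (P = -(-3 + 6)²/2 = -½*3² = -½*9 = -9/2 ≈ -4.5000)
r(t, f) = (-14 + f)*(-9/2 + t) (r(t, f) = (t - 9/2)*(f - 14) = (-9/2 + t)*(-14 + f) = (-14 + f)*(-9/2 + t))
449/r(5, -11) = 449/(63 - 14*5 - 9/2*(-11) - 11*5) = 449/(63 - 70 + 99/2 - 55) = 449/(-25/2) = 449*(-2/25) = -898/25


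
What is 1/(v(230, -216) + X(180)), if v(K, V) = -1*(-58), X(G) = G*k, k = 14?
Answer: 1/2578 ≈ 0.00038790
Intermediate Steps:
X(G) = 14*G (X(G) = G*14 = 14*G)
v(K, V) = 58
1/(v(230, -216) + X(180)) = 1/(58 + 14*180) = 1/(58 + 2520) = 1/2578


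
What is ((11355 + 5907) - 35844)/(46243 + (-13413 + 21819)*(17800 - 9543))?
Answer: -18582/69454585 ≈ -0.00026754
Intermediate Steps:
((11355 + 5907) - 35844)/(46243 + (-13413 + 21819)*(17800 - 9543)) = (17262 - 35844)/(46243 + 8406*8257) = -18582/(46243 + 69408342) = -18582/69454585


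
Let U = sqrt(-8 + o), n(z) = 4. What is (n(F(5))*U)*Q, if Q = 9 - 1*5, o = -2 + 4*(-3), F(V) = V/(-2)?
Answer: 16*I*sqrt(22) ≈ 75.047*I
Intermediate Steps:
F(V) = -V/2 (F(V) = V*(-1/2) = -V/2)
o = -14 (o = -2 - 12 = -14)
Q = 4 (Q = 9 - 5 = 4)
U = I*sqrt(22) (U = sqrt(-8 - 14) = sqrt(-22) = I*sqrt(22) ≈ 4.6904*I)
(n(F(5))*U)*Q = (4*(I*sqrt(22)))*4 = (4*I*sqrt(22))*4 = 16*I*sqrt(22)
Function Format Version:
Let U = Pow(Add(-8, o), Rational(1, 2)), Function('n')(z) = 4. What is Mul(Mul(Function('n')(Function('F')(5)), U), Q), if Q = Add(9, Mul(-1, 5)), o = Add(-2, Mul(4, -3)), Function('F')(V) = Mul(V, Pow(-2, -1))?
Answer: Mul(16, I, Pow(22, Rational(1, 2))) ≈ Mul(75.047, I)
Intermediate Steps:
Function('F')(V) = Mul(Rational(-1, 2), V) (Function('F')(V) = Mul(V, Rational(-1, 2)) = Mul(Rational(-1, 2), V))
o = -14 (o = Add(-2, -12) = -14)
Q = 4 (Q = Add(9, -5) = 4)
U = Mul(I, Pow(22, Rational(1, 2))) (U = Pow(Add(-8, -14), Rational(1, 2)) = Pow(-22, Rational(1, 2)) = Mul(I, Pow(22, Rational(1, 2))) ≈ Mul(4.6904, I))
Mul(Mul(Function('n')(Function('F')(5)), U), Q) = Mul(Mul(4, Mul(I, Pow(22, Rational(1, 2)))), 4) = Mul(Mul(4, I, Pow(22, Rational(1, 2))), 4) = Mul(16, I, Pow(22, Rational(1, 2)))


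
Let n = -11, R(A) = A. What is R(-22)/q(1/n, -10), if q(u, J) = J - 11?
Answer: 22/21 ≈ 1.0476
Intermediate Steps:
q(u, J) = -11 + J
R(-22)/q(1/n, -10) = -22/(-11 - 10) = -22/(-21) = -22*(-1/21) = 22/21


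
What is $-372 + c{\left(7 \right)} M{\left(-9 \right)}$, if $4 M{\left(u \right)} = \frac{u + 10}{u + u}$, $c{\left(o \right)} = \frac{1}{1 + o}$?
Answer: $- \frac{214273}{576} \approx -372.0$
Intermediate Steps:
$M{\left(u \right)} = \frac{10 + u}{8 u}$ ($M{\left(u \right)} = \frac{\left(u + 10\right) \frac{1}{u + u}}{4} = \frac{\left(10 + u\right) \frac{1}{2 u}}{4} = \frac{\frac{1}{2} \frac{1}{u} \left(10 + u\right)}{4} = \frac{10 + u}{8 u}$)
$-372 + c{\left(7 \right)} M{\left(-9 \right)} = -372 + \frac{\frac{1}{8} \frac{1}{-9} \left(10 - 9\right)}{1 + 7} = -372 + \frac{\frac{1}{8} \left(- \frac{1}{9}\right) 1}{8} = -372 + \frac{1}{8} \left(- \frac{1}{72}\right) = -372 - \frac{1}{576} = - \frac{214273}{576}$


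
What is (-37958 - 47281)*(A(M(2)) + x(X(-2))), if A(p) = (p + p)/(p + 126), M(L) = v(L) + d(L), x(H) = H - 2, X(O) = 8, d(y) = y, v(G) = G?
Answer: -33584166/65 ≈ -5.1668e+5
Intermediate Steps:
x(H) = -2 + H
M(L) = 2*L (M(L) = L + L = 2*L)
A(p) = 2*p/(126 + p) (A(p) = (2*p)/(126 + p) = 2*p/(126 + p))
(-37958 - 47281)*(A(M(2)) + x(X(-2))) = (-37958 - 47281)*(2*(2*2)/(126 + 2*2) + (-2 + 8)) = -85239*(2*4/(126 + 4) + 6) = -85239*(2*4/130 + 6) = -85239*(2*4*(1/130) + 6) = -85239*(4/65 + 6) = -85239*394/65 = -33584166/65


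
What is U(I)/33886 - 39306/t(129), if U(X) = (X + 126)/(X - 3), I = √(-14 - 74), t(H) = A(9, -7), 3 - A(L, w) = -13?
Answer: -32299136723/13147768 - 129*I*√22/1643471 ≈ -2456.6 - 0.00036816*I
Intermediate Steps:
A(L, w) = 16 (A(L, w) = 3 - 1*(-13) = 3 + 13 = 16)
t(H) = 16
I = 2*I*√22 (I = √(-88) = 2*I*√22 ≈ 9.3808*I)
U(X) = (126 + X)/(-3 + X)
U(I)/33886 - 39306/t(129) = ((126 + 2*I*√22)/(-3 + 2*I*√22))/33886 - 39306/16 = ((126 + 2*I*√22)/(-3 + 2*I*√22))*(1/33886) - 39306*1/16 = (126 + 2*I*√22)/(33886*(-3 + 2*I*√22)) - 19653/8 = -19653/8 + (126 + 2*I*√22)/(33886*(-3 + 2*I*√22))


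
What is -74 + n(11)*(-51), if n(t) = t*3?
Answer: -1757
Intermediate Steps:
n(t) = 3*t
-74 + n(11)*(-51) = -74 + (3*11)*(-51) = -74 + 33*(-51) = -74 - 1683 = -1757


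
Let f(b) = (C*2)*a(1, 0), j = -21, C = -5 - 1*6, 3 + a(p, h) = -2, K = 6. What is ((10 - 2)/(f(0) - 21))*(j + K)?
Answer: -120/89 ≈ -1.3483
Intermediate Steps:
a(p, h) = -5 (a(p, h) = -3 - 2 = -5)
C = -11 (C = -5 - 6 = -11)
f(b) = 110 (f(b) = -11*2*(-5) = -22*(-5) = 110)
((10 - 2)/(f(0) - 21))*(j + K) = ((10 - 2)/(110 - 21))*(-21 + 6) = (8/89)*(-15) = -120/89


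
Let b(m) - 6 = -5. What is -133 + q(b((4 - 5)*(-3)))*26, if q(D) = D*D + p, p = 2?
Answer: -55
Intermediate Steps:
b(m) = 1 (b(m) = 6 - 5 = 1)
q(D) = 2 + D**2 (q(D) = D*D + 2 = D**2 + 2 = 2 + D**2)
-133 + q(b((4 - 5)*(-3)))*26 = -133 + (2 + 1**2)*26 = -133 + (2 + 1)*26 = -133 + 3*26 = -133 + 78 = -55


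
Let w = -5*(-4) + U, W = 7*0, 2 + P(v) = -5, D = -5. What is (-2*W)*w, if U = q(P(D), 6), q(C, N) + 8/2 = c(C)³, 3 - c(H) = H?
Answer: 0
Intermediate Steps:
c(H) = 3 - H
P(v) = -7 (P(v) = -2 - 5 = -7)
q(C, N) = -4 + (3 - C)³
U = 996 (U = -4 - (-3 - 7)³ = -4 - 1*(-10)³ = -4 - 1*(-1000) = -4 + 1000 = 996)
W = 0
w = 1016 (w = -5*(-4) + 996 = 20 + 996 = 1016)
(-2*W)*w = -2*0*1016 = 0*1016 = 0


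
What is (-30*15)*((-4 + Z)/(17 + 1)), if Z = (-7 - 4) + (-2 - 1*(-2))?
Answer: 375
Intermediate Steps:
Z = -11 (Z = -11 + (-2 + 2) = -11 + 0 = -11)
(-30*15)*((-4 + Z)/(17 + 1)) = (-30*15)*((-4 - 11)/(17 + 1)) = -(-6750)/18 = -450*(-5/6) = 375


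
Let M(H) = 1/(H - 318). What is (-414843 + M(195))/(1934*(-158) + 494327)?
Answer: -10205138/4643373 ≈ -2.1978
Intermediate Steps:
M(H) = 1/(-318 + H)
(-414843 + M(195))/(1934*(-158) + 494327) = (-414843 + 1/(-318 + 195))/(1934*(-158) + 494327) = (-414843 + 1/(-123))/(-305572 + 494327) = (-414843 - 1/123)/188755 = -51025690/123*1/188755 = -10205138/4643373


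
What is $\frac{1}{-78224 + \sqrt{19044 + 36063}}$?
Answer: $- \frac{78224}{6118939069} - \frac{3 \sqrt{6123}}{6118939069} \approx -1.2822 \cdot 10^{-5}$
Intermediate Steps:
$\frac{1}{-78224 + \sqrt{19044 + 36063}} = \frac{1}{-78224 + \sqrt{55107}} = \frac{1}{-78224 + 3 \sqrt{6123}}$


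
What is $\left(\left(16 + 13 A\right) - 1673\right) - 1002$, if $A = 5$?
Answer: $-2594$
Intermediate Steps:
$\left(\left(16 + 13 A\right) - 1673\right) - 1002 = \left(\left(16 + 13 \cdot 5\right) - 1673\right) - 1002 = \left(\left(16 + 65\right) - 1673\right) - 1002 = \left(81 - 1673\right) - 1002 = -1592 - 1002 = -2594$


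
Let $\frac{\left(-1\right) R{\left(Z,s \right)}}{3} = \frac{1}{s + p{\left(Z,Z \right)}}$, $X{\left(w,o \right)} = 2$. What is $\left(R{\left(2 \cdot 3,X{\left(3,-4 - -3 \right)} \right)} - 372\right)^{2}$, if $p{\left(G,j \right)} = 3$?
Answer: $\frac{3470769}{25} \approx 1.3883 \cdot 10^{5}$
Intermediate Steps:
$R{\left(Z,s \right)} = - \frac{3}{3 + s}$ ($R{\left(Z,s \right)} = - \frac{3}{s + 3} = - \frac{3}{3 + s}$)
$\left(R{\left(2 \cdot 3,X{\left(3,-4 - -3 \right)} \right)} - 372\right)^{2} = \left(- \frac{3}{3 + 2} - 372\right)^{2} = \left(- \frac{3}{5} - 372\right)^{2} = \left(- \frac{1863}{5}\right)^{2} = \frac{3470769}{25}$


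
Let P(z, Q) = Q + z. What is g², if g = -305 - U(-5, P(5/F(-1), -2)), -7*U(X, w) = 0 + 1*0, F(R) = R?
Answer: 93025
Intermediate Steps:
U(X, w) = 0 (U(X, w) = -(0 + 1*0)/7 = -(0 + 0)/7 = -⅐*0 = 0)
g = -305 (g = -305 - 1*0 = -305 + 0 = -305)
g² = (-305)² = 93025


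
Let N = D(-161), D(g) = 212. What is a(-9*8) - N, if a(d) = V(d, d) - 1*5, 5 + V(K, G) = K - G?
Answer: -222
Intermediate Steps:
N = 212
V(K, G) = -5 + K - G (V(K, G) = -5 + (K - G) = -5 + K - G)
a(d) = -10 (a(d) = (-5 + d - d) - 1*5 = -5 - 5 = -10)
a(-9*8) - N = -10 - 1*212 = -10 - 212 = -222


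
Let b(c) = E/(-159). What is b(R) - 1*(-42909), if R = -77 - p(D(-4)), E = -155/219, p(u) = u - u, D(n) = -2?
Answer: 1494134444/34821 ≈ 42909.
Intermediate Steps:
p(u) = 0
E = -155/219 (E = -155*1/219 = -155/219 ≈ -0.70776)
R = -77 (R = -77 - 1*0 = -77 + 0 = -77)
b(c) = 155/34821 (b(c) = -155/219/(-159) = -155/219*(-1/159) = 155/34821)
b(R) - 1*(-42909) = 155/34821 - 1*(-42909) = 155/34821 + 42909 = 1494134444/34821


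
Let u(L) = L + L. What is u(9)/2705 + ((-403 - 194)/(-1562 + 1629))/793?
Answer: -658527/143719355 ≈ -0.0045820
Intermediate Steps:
u(L) = 2*L
u(9)/2705 + ((-403 - 194)/(-1562 + 1629))/793 = (2*9)/2705 + ((-403 - 194)/(-1562 + 1629))/793 = 18*(1/2705) - 597/67*(1/793) = 18/2705 - 597*1/67*(1/793) = 18/2705 - 597/67*1/793 = 18/2705 - 597/53131 = -658527/143719355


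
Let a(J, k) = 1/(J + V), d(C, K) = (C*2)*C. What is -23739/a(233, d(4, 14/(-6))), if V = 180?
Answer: -9804207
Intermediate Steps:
d(C, K) = 2*C² (d(C, K) = (2*C)*C = 2*C²)
a(J, k) = 1/(180 + J) (a(J, k) = 1/(J + 180) = 1/(180 + J))
-23739/a(233, d(4, 14/(-6))) = -23739/(1/(180 + 233)) = -23739/(1/413) = -23739/1/413 = -23739*413 = -9804207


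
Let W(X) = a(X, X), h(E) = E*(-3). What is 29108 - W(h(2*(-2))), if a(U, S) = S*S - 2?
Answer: 28966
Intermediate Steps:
h(E) = -3*E
a(U, S) = -2 + S² (a(U, S) = S² - 2 = -2 + S²)
W(X) = -2 + X²
29108 - W(h(2*(-2))) = 29108 - (-2 + (-6*(-2))²) = 29108 - (-2 + (-3*(-4))²) = 29108 - (-2 + 12²) = 29108 - (-2 + 144) = 29108 - 1*142 = 29108 - 142 = 28966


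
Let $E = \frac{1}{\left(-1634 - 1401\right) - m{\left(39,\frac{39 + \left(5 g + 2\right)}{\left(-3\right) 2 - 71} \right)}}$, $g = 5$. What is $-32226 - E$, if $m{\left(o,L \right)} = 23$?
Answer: $- \frac{98547107}{3058} \approx -32226.0$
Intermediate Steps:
$E = - \frac{1}{3058}$ ($E = \frac{1}{\left(-1634 - 1401\right) - 23} = \frac{1}{-3035 - 23} = \frac{1}{-3058} = - \frac{1}{3058} \approx -0.00032701$)
$-32226 - E = -32226 - - \frac{1}{3058} = -32226 + \frac{1}{3058} = - \frac{98547107}{3058}$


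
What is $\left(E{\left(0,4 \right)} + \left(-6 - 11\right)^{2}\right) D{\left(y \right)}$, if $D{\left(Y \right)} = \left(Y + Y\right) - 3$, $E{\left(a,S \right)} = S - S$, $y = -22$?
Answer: $-13583$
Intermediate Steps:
$E{\left(a,S \right)} = 0$
$D{\left(Y \right)} = -3 + 2 Y$ ($D{\left(Y \right)} = 2 Y - 3 = -3 + 2 Y$)
$\left(E{\left(0,4 \right)} + \left(-6 - 11\right)^{2}\right) D{\left(y \right)} = \left(0 + \left(-6 - 11\right)^{2}\right) \left(-3 + 2 \left(-22\right)\right) = \left(0 + \left(-17\right)^{2}\right) \left(-3 - 44\right) = \left(0 + 289\right) \left(-47\right) = 289 \left(-47\right) = -13583$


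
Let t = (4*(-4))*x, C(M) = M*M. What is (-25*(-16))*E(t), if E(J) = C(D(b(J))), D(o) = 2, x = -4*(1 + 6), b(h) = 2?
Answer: 1600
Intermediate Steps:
x = -28 (x = -4*7 = -28)
C(M) = M**2
t = 448 (t = (4*(-4))*(-28) = -16*(-28) = 448)
E(J) = 4 (E(J) = 2**2 = 4)
(-25*(-16))*E(t) = -25*(-16)*4 = 400*4 = 1600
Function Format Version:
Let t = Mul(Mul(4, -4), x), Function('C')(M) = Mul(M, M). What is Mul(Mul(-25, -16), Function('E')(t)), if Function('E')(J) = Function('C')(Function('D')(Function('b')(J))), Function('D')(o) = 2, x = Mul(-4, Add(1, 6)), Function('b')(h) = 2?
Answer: 1600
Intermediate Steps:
x = -28 (x = Mul(-4, 7) = -28)
Function('C')(M) = Pow(M, 2)
t = 448 (t = Mul(Mul(4, -4), -28) = Mul(-16, -28) = 448)
Function('E')(J) = 4 (Function('E')(J) = Pow(2, 2) = 4)
Mul(Mul(-25, -16), Function('E')(t)) = Mul(Mul(-25, -16), 4) = Mul(400, 4) = 1600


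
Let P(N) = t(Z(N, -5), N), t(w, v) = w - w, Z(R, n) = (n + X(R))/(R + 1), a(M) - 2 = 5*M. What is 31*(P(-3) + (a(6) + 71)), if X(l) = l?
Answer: 3193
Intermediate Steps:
a(M) = 2 + 5*M
Z(R, n) = (R + n)/(1 + R) (Z(R, n) = (n + R)/(R + 1) = (R + n)/(1 + R))
t(w, v) = 0
P(N) = 0
31*(P(-3) + (a(6) + 71)) = 31*(0 + ((2 + 5*6) + 71)) = 31*(0 + ((2 + 30) + 71)) = 31*(0 + (32 + 71)) = 31*(0 + 103) = 31*103 = 3193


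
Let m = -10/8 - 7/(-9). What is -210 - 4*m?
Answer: -1873/9 ≈ -208.11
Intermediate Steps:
m = -17/36 (m = -10*⅛ - 7*(-⅑) = -5/4 + 7/9 = -17/36 ≈ -0.47222)
-210 - 4*m = -210 - 4*(-17/36) = -210 + 17/9 = -1873/9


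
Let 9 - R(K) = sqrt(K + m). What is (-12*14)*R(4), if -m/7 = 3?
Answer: -1512 + 168*I*sqrt(17) ≈ -1512.0 + 692.68*I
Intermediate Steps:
m = -21 (m = -7*3 = -21)
R(K) = 9 - sqrt(-21 + K) (R(K) = 9 - sqrt(K - 21) = 9 - sqrt(-21 + K))
(-12*14)*R(4) = (-12*14)*(9 - sqrt(-21 + 4)) = -168*(9 - sqrt(-17)) = -168*(9 - I*sqrt(17)) = -1512 + 168*I*sqrt(17)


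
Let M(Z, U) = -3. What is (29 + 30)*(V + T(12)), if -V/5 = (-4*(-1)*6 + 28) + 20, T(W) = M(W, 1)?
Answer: -21417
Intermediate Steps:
T(W) = -3
V = -360 (V = -5*((-4*(-1)*6 + 28) + 20) = -5*((4*6 + 28) + 20) = -5*((24 + 28) + 20) = -5*(52 + 20) = -5*72 = -360)
(29 + 30)*(V + T(12)) = (29 + 30)*(-360 - 3) = 59*(-363) = -21417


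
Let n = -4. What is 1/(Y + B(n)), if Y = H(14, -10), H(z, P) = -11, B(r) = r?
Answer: -1/15 ≈ -0.066667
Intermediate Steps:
Y = -11
1/(Y + B(n)) = 1/(-11 - 4) = 1/(-15) = -1/15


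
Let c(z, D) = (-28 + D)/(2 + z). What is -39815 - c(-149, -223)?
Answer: -5853056/147 ≈ -39817.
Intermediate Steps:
c(z, D) = (-28 + D)/(2 + z)
-39815 - c(-149, -223) = -39815 - (-28 - 223)/(2 - 149) = -39815 - (-251)/(-147) = -39815 - (-1)*(-251)/147 = -39815 - 1*251/147 = -39815 - 251/147 = -5853056/147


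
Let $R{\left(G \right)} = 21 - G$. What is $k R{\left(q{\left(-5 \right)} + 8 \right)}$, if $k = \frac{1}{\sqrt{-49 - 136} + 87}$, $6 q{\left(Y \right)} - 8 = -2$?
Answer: $\frac{522}{3877} - \frac{6 i \sqrt{185}}{3877} \approx 0.13464 - 0.021049 i$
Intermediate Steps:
$q{\left(Y \right)} = 1$ ($q{\left(Y \right)} = \frac{4}{3} + \frac{1}{6} \left(-2\right) = \frac{4}{3} - \frac{1}{3} = 1$)
$k = \frac{1}{87 + i \sqrt{185}}$ ($k = \frac{1}{\sqrt{-185} + 87} = \frac{1}{i \sqrt{185} + 87} = \frac{1}{87 + i \sqrt{185}} \approx 0.01122 - 0.0017541 i$)
$k R{\left(q{\left(-5 \right)} + 8 \right)} = \left(\frac{87}{7754} - \frac{i \sqrt{185}}{7754}\right) \left(21 - \left(1 + 8\right)\right) = \left(\frac{87}{7754} - \frac{i \sqrt{185}}{7754}\right) \left(21 - 9\right) = \left(\frac{87}{7754} - \frac{i \sqrt{185}}{7754}\right) 12 = \frac{522}{3877} - \frac{6 i \sqrt{185}}{3877}$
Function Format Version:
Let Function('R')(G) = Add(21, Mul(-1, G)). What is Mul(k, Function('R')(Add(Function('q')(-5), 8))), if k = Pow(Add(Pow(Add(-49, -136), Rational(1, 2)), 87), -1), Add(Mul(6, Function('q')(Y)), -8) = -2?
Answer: Add(Rational(522, 3877), Mul(Rational(-6, 3877), I, Pow(185, Rational(1, 2)))) ≈ Add(0.13464, Mul(-0.021049, I))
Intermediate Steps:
Function('q')(Y) = 1 (Function('q')(Y) = Add(Rational(4, 3), Mul(Rational(1, 6), -2)) = Add(Rational(4, 3), Rational(-1, 3)) = 1)
k = Pow(Add(87, Mul(I, Pow(185, Rational(1, 2)))), -1) (k = Pow(Add(Pow(-185, Rational(1, 2)), 87), -1) = Pow(Add(Mul(I, Pow(185, Rational(1, 2))), 87), -1) = Pow(Add(87, Mul(I, Pow(185, Rational(1, 2)))), -1) ≈ Add(0.011220, Mul(-0.0017541, I)))
Mul(k, Function('R')(Add(Function('q')(-5), 8))) = Mul(Add(Rational(87, 7754), Mul(Rational(-1, 7754), I, Pow(185, Rational(1, 2)))), Add(21, Mul(-1, Add(1, 8)))) = Mul(Add(Rational(87, 7754), Mul(Rational(-1, 7754), I, Pow(185, Rational(1, 2)))), Add(21, Mul(-1, 9))) = Mul(Add(Rational(87, 7754), Mul(Rational(-1, 7754), I, Pow(185, Rational(1, 2)))), Add(21, -9)) = Mul(Add(Rational(87, 7754), Mul(Rational(-1, 7754), I, Pow(185, Rational(1, 2)))), 12) = Add(Rational(522, 3877), Mul(Rational(-6, 3877), I, Pow(185, Rational(1, 2))))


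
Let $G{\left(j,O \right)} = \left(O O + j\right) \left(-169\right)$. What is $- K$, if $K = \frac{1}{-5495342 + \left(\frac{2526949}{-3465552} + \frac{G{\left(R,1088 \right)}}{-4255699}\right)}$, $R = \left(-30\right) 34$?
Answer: $\frac{14748346180848}{81046524256320445855} \approx 1.8197 \cdot 10^{-7}$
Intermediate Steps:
$R = -1020$
$G{\left(j,O \right)} = - 169 j - 169 O^{2}$ ($G{\left(j,O \right)} = \left(O^{2} + j\right) \left(-169\right) = \left(j + O^{2}\right) \left(-169\right) = - 169 j - 169 O^{2}$)
$K = - \frac{14748346180848}{81046524256320445855}$ ($K = \frac{1}{-5495342 + \left(\frac{2526949}{-3465552} + \frac{\left(-169\right) \left(-1020\right) - 169 \cdot 1088^{2}}{-4255699}\right)} = \frac{1}{-5495342 + \left(2526949 \left(- \frac{1}{3465552}\right) + \left(172380 - 200052736\right) \left(- \frac{1}{4255699}\right)\right)} = \frac{1}{-5495342 - \left(\frac{2526949}{3465552} - \left(172380 - 200052736\right) \left(- \frac{1}{4255699}\right)\right)} = \frac{1}{-5495342 - - \frac{681941833164161}{14748346180848}} = \frac{1}{-5495342 + \left(- \frac{2526949}{3465552} + \frac{199880356}{4255699}\right)} = \frac{1}{-5495342 + \frac{681941833164161}{14748346180848}} = \frac{1}{- \frac{81046524256320445855}{14748346180848}} = - \frac{14748346180848}{81046524256320445855} \approx -1.8197 \cdot 10^{-7}$)
$- K = \left(-1\right) \left(- \frac{14748346180848}{81046524256320445855}\right) = \frac{14748346180848}{81046524256320445855}$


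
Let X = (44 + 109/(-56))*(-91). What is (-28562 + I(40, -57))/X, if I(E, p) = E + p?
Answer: 228632/30615 ≈ 7.4680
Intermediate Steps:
X = -30615/8 (X = (44 + 109*(-1/56))*(-91) = (44 - 109/56)*(-91) = (2355/56)*(-91) = -30615/8 ≈ -3826.9)
(-28562 + I(40, -57))/X = (-28562 + (40 - 57))/(-30615/8) = (-28562 - 17)*(-8/30615) = -28579*(-8/30615) = 228632/30615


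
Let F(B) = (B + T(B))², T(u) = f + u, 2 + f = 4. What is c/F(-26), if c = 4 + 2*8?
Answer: 1/125 ≈ 0.0080000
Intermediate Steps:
f = 2 (f = -2 + 4 = 2)
T(u) = 2 + u
F(B) = (2 + 2*B)² (F(B) = (B + (2 + B))² = (2 + 2*B)²)
c = 20 (c = 4 + 16 = 20)
c/F(-26) = 20/((4*(1 - 26)²)) = 20/((4*(-25)²)) = 20/((4*625)) = 20/2500 = 20*(1/2500) = 1/125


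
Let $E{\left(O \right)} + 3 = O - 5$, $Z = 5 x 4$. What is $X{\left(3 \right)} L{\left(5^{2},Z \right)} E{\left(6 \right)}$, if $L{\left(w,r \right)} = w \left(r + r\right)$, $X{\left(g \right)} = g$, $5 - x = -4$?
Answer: $-54000$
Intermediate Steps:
$x = 9$ ($x = 5 - -4 = 5 + 4 = 9$)
$Z = 180$ ($Z = 5 \cdot 9 \cdot 4 = 45 \cdot 4 = 180$)
$E{\left(O \right)} = -8 + O$ ($E{\left(O \right)} = -3 + \left(O - 5\right) = -3 + \left(-5 + O\right) = -8 + O$)
$L{\left(w,r \right)} = 2 r w$ ($L{\left(w,r \right)} = w 2 r = 2 r w$)
$X{\left(3 \right)} L{\left(5^{2},Z \right)} E{\left(6 \right)} = 3 \cdot 2 \cdot 180 \cdot 5^{2} \left(-8 + 6\right) = 3 \cdot 2 \cdot 180 \cdot 25 \left(-2\right) = 3 \cdot 9000 \left(-2\right) = 27000 \left(-2\right) = -54000$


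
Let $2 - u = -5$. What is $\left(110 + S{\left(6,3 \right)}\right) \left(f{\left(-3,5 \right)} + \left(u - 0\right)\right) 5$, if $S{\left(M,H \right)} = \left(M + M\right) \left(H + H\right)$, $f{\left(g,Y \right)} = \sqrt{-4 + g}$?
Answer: $6370 + 910 i \sqrt{7} \approx 6370.0 + 2407.6 i$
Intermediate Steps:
$u = 7$ ($u = 2 - -5 = 2 + 5 = 7$)
$S{\left(M,H \right)} = 4 H M$ ($S{\left(M,H \right)} = 2 M 2 H = 4 H M$)
$\left(110 + S{\left(6,3 \right)}\right) \left(f{\left(-3,5 \right)} + \left(u - 0\right)\right) 5 = \left(110 + 4 \cdot 3 \cdot 6\right) \left(\sqrt{-4 - 3} + \left(7 - 0\right)\right) 5 = \left(110 + 72\right) \left(\sqrt{-7} + \left(7 + 0\right)\right) 5 = 182 \left(i \sqrt{7} + 7\right) 5 = 182 \left(7 + i \sqrt{7}\right) 5 = 182 \left(35 + 5 i \sqrt{7}\right) = 6370 + 910 i \sqrt{7}$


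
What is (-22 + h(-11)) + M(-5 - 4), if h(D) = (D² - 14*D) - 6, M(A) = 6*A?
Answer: 193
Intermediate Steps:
h(D) = -6 + D² - 14*D
(-22 + h(-11)) + M(-5 - 4) = (-22 + (-6 + (-11)² - 14*(-11))) + 6*(-5 - 4) = (-22 + (-6 + 121 + 154)) + 6*(-9) = (-22 + 269) - 54 = 247 - 54 = 193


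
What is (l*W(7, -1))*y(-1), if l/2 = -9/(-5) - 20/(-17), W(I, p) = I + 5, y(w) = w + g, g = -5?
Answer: -36432/85 ≈ -428.61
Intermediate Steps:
y(w) = -5 + w (y(w) = w - 5 = -5 + w)
W(I, p) = 5 + I
l = 506/85 (l = 2*(-9/(-5) - 20/(-17)) = 2*(-9*(-1/5) - 20*(-1/17)) = 2*(9/5 + 20/17) = 2*(253/85) = 506/85 ≈ 5.9529)
(l*W(7, -1))*y(-1) = (506*(5 + 7)/85)*(-5 - 1) = ((506/85)*12)*(-6) = (6072/85)*(-6) = -36432/85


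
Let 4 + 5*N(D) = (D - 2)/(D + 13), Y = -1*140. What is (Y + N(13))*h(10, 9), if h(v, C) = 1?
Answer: -18293/130 ≈ -140.72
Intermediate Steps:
Y = -140
N(D) = -⅘ + (-2 + D)/(5*(13 + D)) (N(D) = -⅘ + ((D - 2)/(D + 13))/5 = -⅘ + ((-2 + D)/(13 + D))/5 = -⅘ + (-2 + D)/(5*(13 + D)))
(Y + N(13))*h(10, 9) = (-140 + 3*(-18 - 1*13)/(5*(13 + 13)))*1 = (-140 + (⅗)*(-18 - 13)/26)*1 = (-140 + (⅗)*(1/26)*(-31))*1 = (-140 - 93/130)*1 = -18293/130*1 = -18293/130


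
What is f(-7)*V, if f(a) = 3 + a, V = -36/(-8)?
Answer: -18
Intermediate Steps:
V = 9/2 (V = -36*(-⅛) = 9/2 ≈ 4.5000)
f(-7)*V = (3 - 7)*(9/2) = -4*9/2 = -18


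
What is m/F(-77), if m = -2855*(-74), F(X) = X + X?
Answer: -105635/77 ≈ -1371.9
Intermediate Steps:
F(X) = 2*X
m = 211270
m/F(-77) = 211270/((2*(-77))) = 211270/(-154) = 211270*(-1/154) = -105635/77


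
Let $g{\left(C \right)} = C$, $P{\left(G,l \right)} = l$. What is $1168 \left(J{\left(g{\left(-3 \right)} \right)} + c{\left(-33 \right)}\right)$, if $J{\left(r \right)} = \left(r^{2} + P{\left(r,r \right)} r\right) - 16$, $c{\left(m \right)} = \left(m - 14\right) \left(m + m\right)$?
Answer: $3625472$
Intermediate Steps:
$c{\left(m \right)} = 2 m \left(-14 + m\right)$ ($c{\left(m \right)} = \left(-14 + m\right) 2 m = 2 m \left(-14 + m\right)$)
$J{\left(r \right)} = -16 + 2 r^{2}$ ($J{\left(r \right)} = \left(r^{2} + r r\right) - 16 = \left(r^{2} + r^{2}\right) - 16 = 2 r^{2} - 16 = -16 + 2 r^{2}$)
$1168 \left(J{\left(g{\left(-3 \right)} \right)} + c{\left(-33 \right)}\right) = 1168 \left(\left(-16 + 2 \left(-3\right)^{2}\right) + 2 \left(-33\right) \left(-14 - 33\right)\right) = 1168 \left(\left(-16 + 2 \cdot 9\right) + 2 \left(-33\right) \left(-47\right)\right) = 1168 \left(\left(-16 + 18\right) + 3102\right) = 1168 \left(2 + 3102\right) = 1168 \cdot 3104 = 3625472$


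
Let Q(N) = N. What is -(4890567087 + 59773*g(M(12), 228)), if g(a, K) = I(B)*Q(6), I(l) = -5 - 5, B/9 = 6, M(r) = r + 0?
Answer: -4886980707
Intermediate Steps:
M(r) = r
B = 54 (B = 9*6 = 54)
I(l) = -10
g(a, K) = -60 (g(a, K) = -10*6 = -60)
-(4890567087 + 59773*g(M(12), 228)) = -59773/(1/(-60 + 81819)) = -59773/(1/81759) = -59773/1/81759 = -59773*81759 = -4886980707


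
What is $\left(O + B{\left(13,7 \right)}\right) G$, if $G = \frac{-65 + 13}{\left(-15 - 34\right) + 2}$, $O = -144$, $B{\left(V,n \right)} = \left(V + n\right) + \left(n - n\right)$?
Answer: $- \frac{6448}{47} \approx -137.19$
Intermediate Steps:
$B{\left(V,n \right)} = V + n$ ($B{\left(V,n \right)} = \left(V + n\right) + 0 = V + n$)
$G = \frac{52}{47}$ ($G = - \frac{52}{\left(-15 - 34\right) + 2} = - \frac{52}{-49 + 2} = - \frac{52}{-47} = \left(-52\right) \left(- \frac{1}{47}\right) = \frac{52}{47} \approx 1.1064$)
$\left(O + B{\left(13,7 \right)}\right) G = \left(-144 + \left(13 + 7\right)\right) \frac{52}{47} = \left(-144 + 20\right) \frac{52}{47} = \left(-124\right) \frac{52}{47} = - \frac{6448}{47}$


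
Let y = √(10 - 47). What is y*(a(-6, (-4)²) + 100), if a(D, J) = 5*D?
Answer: 70*I*√37 ≈ 425.79*I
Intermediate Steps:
y = I*√37 (y = √(-37) = I*√37 ≈ 6.0828*I)
y*(a(-6, (-4)²) + 100) = (I*√37)*(5*(-6) + 100) = (I*√37)*(-30 + 100) = (I*√37)*70 = 70*I*√37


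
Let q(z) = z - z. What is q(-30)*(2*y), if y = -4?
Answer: 0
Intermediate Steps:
q(z) = 0
q(-30)*(2*y) = 0*(2*(-4)) = 0*(-8) = 0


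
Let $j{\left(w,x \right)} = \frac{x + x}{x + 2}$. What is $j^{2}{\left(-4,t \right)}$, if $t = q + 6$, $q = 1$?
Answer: $\frac{196}{81} \approx 2.4198$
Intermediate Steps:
$t = 7$ ($t = 1 + 6 = 7$)
$j{\left(w,x \right)} = \frac{2 x}{2 + x}$
$j^{2}{\left(-4,t \right)} = \left(2 \cdot 7 \frac{1}{2 + 7}\right)^{2} = \left(2 \cdot 7 \cdot \frac{1}{9}\right)^{2} = \left(\frac{14}{9}\right)^{2} = \frac{196}{81}$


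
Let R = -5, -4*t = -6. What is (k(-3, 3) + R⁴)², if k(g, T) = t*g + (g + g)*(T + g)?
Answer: 1540081/4 ≈ 3.8502e+5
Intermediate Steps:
t = 3/2 (t = -¼*(-6) = 3/2 ≈ 1.5000)
k(g, T) = 3*g/2 + 2*g*(T + g) (k(g, T) = 3*g/2 + (g + g)*(T + g) = 3*g/2 + (2*g)*(T + g) = 3*g/2 + 2*g*(T + g))
(k(-3, 3) + R⁴)² = ((½)*(-3)*(3 + 4*3 + 4*(-3)) + (-5)⁴)² = ((½)*(-3)*(3 + 12 - 12) + 625)² = ((½)*(-3)*3 + 625)² = (-9/2 + 625)² = (1241/2)² = 1540081/4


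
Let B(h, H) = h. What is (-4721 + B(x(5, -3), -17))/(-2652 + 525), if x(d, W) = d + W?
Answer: 1573/709 ≈ 2.2186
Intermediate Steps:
x(d, W) = W + d
(-4721 + B(x(5, -3), -17))/(-2652 + 525) = (-4721 + (-3 + 5))/(-2652 + 525) = (-4721 + 2)/(-2127) = -4719*(-1/2127) = 1573/709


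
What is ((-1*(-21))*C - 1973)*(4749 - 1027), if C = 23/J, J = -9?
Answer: -22629760/3 ≈ -7.5433e+6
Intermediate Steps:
C = -23/9 (C = 23/(-9) = 23*(-1/9) = -23/9 ≈ -2.5556)
((-1*(-21))*C - 1973)*(4749 - 1027) = (-1*(-21)*(-23/9) - 1973)*(4749 - 1027) = (21*(-23/9) - 1973)*3722 = (-161/3 - 1973)*3722 = -6080/3*3722 = -22629760/3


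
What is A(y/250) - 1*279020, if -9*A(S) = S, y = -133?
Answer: -627794867/2250 ≈ -2.7902e+5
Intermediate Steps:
A(S) = -S/9
A(y/250) - 1*279020 = -(-133)/(9*250) - 1*279020 = -(-133)/(9*250) - 279020 = -⅑*(-133/250) - 279020 = 133/2250 - 279020 = -627794867/2250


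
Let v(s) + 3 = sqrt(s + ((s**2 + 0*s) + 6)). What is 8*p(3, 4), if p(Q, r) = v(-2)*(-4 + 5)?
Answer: -24 + 16*sqrt(2) ≈ -1.3726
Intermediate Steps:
v(s) = -3 + sqrt(6 + s + s**2) (v(s) = -3 + sqrt(s + ((s**2 + 0*s) + 6)) = -3 + sqrt(s + ((s**2 + 0) + 6)) = -3 + sqrt(s + (s**2 + 6)) = -3 + sqrt(s + (6 + s**2)) = -3 + sqrt(6 + s + s**2))
p(Q, r) = -3 + 2*sqrt(2) (p(Q, r) = (-3 + sqrt(6 - 2 + (-2)**2))*(-4 + 5) = (-3 + sqrt(6 - 2 + 4))*1 = (-3 + sqrt(8))*1 = (-3 + 2*sqrt(2))*1 = -3 + 2*sqrt(2))
8*p(3, 4) = 8*(-3 + 2*sqrt(2)) = -24 + 16*sqrt(2)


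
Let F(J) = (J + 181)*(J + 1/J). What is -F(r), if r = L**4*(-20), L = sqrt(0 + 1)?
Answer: 64561/20 ≈ 3228.1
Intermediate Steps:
L = 1 (L = sqrt(1) = 1)
r = -20 (r = 1**4*(-20) = 1*(-20) = -20)
F(J) = (181 + J)*(J + 1/J)
-F(r) = -(1 + (-20)**2 + 181*(-20) + 181/(-20)) = -(1 + 400 - 3620 + 181*(-1/20)) = -(1 + 400 - 3620 - 181/20) = -1*(-64561/20) = 64561/20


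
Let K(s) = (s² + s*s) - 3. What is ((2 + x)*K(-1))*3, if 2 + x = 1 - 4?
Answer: 9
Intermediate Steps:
K(s) = -3 + 2*s² (K(s) = (s² + s²) - 3 = 2*s² - 3 = -3 + 2*s²)
x = -5 (x = -2 + (1 - 4) = -2 - 3 = -5)
((2 + x)*K(-1))*3 = ((2 - 5)*(-3 + 2*(-1)²))*3 = -3*(-3 + 2*1)*3 = -3*(-3 + 2)*3 = -3*(-1)*3 = 3*3 = 9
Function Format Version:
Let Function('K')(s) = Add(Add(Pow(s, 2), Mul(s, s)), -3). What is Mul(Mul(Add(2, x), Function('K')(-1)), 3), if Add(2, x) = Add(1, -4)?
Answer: 9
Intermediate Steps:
Function('K')(s) = Add(-3, Mul(2, Pow(s, 2))) (Function('K')(s) = Add(Add(Pow(s, 2), Pow(s, 2)), -3) = Add(Mul(2, Pow(s, 2)), -3) = Add(-3, Mul(2, Pow(s, 2))))
x = -5 (x = Add(-2, Add(1, -4)) = Add(-2, -3) = -5)
Mul(Mul(Add(2, x), Function('K')(-1)), 3) = Mul(Mul(Add(2, -5), Add(-3, Mul(2, Pow(-1, 2)))), 3) = Mul(Mul(-3, Add(-3, Mul(2, 1))), 3) = Mul(Mul(-3, Add(-3, 2)), 3) = Mul(Mul(-3, -1), 3) = Mul(3, 3) = 9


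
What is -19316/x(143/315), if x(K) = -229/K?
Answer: 2762188/72135 ≈ 38.292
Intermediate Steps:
-19316/x(143/315) = -19316/((-229/(143/315))) = -19316/((-229/(143*(1/315)))) = -19316/((-229/143/315)) = -19316/((-229*315/143)) = -19316/(-72135/143) = -19316*(-143/72135) = 2762188/72135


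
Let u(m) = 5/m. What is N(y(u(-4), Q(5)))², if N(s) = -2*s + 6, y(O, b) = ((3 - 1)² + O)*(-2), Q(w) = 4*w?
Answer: 289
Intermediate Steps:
y(O, b) = -8 - 2*O (y(O, b) = (2² + O)*(-2) = (4 + O)*(-2) = -8 - 2*O)
N(s) = 6 - 2*s
N(y(u(-4), Q(5)))² = (6 - 2*(-8 - 10/(-4)))² = (6 - 2*(-8 - 10*(-1)/4))² = (6 - 2*(-8 - 2*(-5/4)))² = (6 - 2*(-8 + 5/2))² = (6 - 2*(-11/2))² = (6 + 11)² = 17² = 289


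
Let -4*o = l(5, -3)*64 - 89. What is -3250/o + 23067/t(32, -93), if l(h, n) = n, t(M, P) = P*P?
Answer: -11772797/270041 ≈ -43.596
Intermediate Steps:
t(M, P) = P**2
o = 281/4 (o = -(-3*64 - 89)/4 = -(-192 - 89)/4 = -1/4*(-281) = 281/4 ≈ 70.250)
-3250/o + 23067/t(32, -93) = -3250/281/4 + 23067/((-93)**2) = -3250*4/281 + 23067/8649 = -13000/281 + 23067*(1/8649) = -13000/281 + 2563/961 = -11772797/270041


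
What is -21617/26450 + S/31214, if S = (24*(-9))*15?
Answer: -380225519/412805150 ≈ -0.92108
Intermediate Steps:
S = -3240 (S = -216*15 = -3240)
-21617/26450 + S/31214 = -21617/26450 - 3240/31214 = -21617*1/26450 - 3240*1/31214 = -21617/26450 - 1620/15607 = -380225519/412805150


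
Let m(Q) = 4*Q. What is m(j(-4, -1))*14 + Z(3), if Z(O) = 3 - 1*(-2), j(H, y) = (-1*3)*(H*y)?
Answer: -667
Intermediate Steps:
j(H, y) = -3*H*y
Z(O) = 5 (Z(O) = 3 + 2 = 5)
m(j(-4, -1))*14 + Z(3) = (4*(-3*(-4)*(-1)))*14 + 5 = (4*(-12))*14 + 5 = -48*14 + 5 = -672 + 5 = -667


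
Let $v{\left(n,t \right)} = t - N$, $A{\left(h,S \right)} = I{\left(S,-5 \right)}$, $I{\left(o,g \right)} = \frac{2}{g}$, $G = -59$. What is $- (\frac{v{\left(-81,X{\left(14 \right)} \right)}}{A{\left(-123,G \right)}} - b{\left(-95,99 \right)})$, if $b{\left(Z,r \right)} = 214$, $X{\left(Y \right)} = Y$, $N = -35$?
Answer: $\frac{673}{2} \approx 336.5$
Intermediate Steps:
$A{\left(h,S \right)} = - \frac{2}{5}$ ($A{\left(h,S \right)} = \frac{2}{-5} = 2 \left(- \frac{1}{5}\right) = - \frac{2}{5}$)
$v{\left(n,t \right)} = 35 + t$ ($v{\left(n,t \right)} = t - -35 = t + 35 = 35 + t$)
$- (\frac{v{\left(-81,X{\left(14 \right)} \right)}}{A{\left(-123,G \right)}} - b{\left(-95,99 \right)}) = - (\frac{35 + 14}{- \frac{2}{5}} - 214) = - (49 \left(- \frac{5}{2}\right) - 214) = - (- \frac{245}{2} - 214) = \left(-1\right) \left(- \frac{673}{2}\right) = \frac{673}{2}$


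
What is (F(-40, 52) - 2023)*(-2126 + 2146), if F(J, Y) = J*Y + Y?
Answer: -81020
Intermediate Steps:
F(J, Y) = Y + J*Y
(F(-40, 52) - 2023)*(-2126 + 2146) = (52*(1 - 40) - 2023)*(-2126 + 2146) = (52*(-39) - 2023)*20 = (-2028 - 2023)*20 = -4051*20 = -81020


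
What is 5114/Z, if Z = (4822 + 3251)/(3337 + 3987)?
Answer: 37454936/8073 ≈ 4639.5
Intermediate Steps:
Z = 8073/7324 ≈ 1.1023
5114/Z = 5114/(8073/7324) = 5114*(7324/8073) = 37454936/8073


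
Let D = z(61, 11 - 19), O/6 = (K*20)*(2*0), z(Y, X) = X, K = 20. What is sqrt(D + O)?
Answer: 2*I*sqrt(2) ≈ 2.8284*I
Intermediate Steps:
O = 0 (O = 6*((20*20)*(2*0)) = 6*(400*0) = 6*0 = 0)
D = -8 (D = 11 - 19 = -8)
sqrt(D + O) = sqrt(-8 + 0) = sqrt(-8) = 2*I*sqrt(2)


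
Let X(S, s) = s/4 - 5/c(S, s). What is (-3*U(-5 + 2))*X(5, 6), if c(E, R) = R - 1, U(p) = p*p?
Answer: -27/2 ≈ -13.500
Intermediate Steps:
U(p) = p**2
c(E, R) = -1 + R
X(S, s) = -5/(-1 + s) + s/4 (X(S, s) = s/4 - 5/(-1 + s) = -5/(-1 + s) + s/4)
(-3*U(-5 + 2))*X(5, 6) = (-3*(-5 + 2)**2)*((-20 + 6*(-1 + 6))/(4*(-1 + 6))) = (-3*(-3)**2)*((1/4)*(-20 + 6*5)/5) = (-3*9)*((1/4)*(1/5)*(-20 + 30)) = -27*10/(4*5) = -27*1/2 = -27/2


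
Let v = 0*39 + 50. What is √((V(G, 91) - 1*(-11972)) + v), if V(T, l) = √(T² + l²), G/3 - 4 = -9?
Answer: √(12022 + √8506) ≈ 110.06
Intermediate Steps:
G = -15 (G = 12 + 3*(-9) = 12 - 27 = -15)
v = 50 (v = 0 + 50 = 50)
√((V(G, 91) - 1*(-11972)) + v) = √((√((-15)² + 91²) - 1*(-11972)) + 50) = √((√(225 + 8281) + 11972) + 50) = √((√8506 + 11972) + 50) = √((11972 + √8506) + 50) = √(12022 + √8506)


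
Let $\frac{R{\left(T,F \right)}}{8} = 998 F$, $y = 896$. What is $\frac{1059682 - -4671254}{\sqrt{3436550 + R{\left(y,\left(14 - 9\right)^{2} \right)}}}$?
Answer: $\frac{955156 \sqrt{145446}}{121205} \approx 3005.4$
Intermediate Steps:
$R{\left(T,F \right)} = 7984 F$ ($R{\left(T,F \right)} = 8 \cdot 998 F = 7984 F$)
$\frac{1059682 - -4671254}{\sqrt{3436550 + R{\left(y,\left(14 - 9\right)^{2} \right)}}} = \frac{1059682 - -4671254}{\sqrt{3436550 + 7984 \left(14 - 9\right)^{2}}} = \frac{1059682 + 4671254}{\sqrt{3436550 + 7984 \cdot 5^{2}}} = \frac{5730936}{\sqrt{3436550 + 7984 \cdot 25}} = \frac{5730936}{\sqrt{3436550 + 199600}} = \frac{5730936}{\sqrt{3636150}} = \frac{5730936}{5 \sqrt{145446}} = 5730936 \frac{\sqrt{145446}}{727230} = \frac{955156 \sqrt{145446}}{121205}$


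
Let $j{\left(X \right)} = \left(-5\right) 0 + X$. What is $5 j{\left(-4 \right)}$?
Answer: $-20$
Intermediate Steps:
$j{\left(X \right)} = X$ ($j{\left(X \right)} = 0 + X = X$)
$5 j{\left(-4 \right)} = 5 \left(-4\right) = -20$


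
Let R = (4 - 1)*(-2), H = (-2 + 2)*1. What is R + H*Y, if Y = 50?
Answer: -6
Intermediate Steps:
H = 0 (H = 0*1 = 0)
R = -6 (R = 3*(-2) = -6)
R + H*Y = -6 + 0*50 = -6 + 0 = -6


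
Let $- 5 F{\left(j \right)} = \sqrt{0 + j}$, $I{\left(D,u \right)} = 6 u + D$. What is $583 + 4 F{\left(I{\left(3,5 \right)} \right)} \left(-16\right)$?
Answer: $583 + \frac{64 \sqrt{33}}{5} \approx 656.53$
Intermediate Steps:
$I{\left(D,u \right)} = D + 6 u$
$F{\left(j \right)} = - \frac{\sqrt{j}}{5}$ ($F{\left(j \right)} = - \frac{\sqrt{0 + j}}{5} = - \frac{\sqrt{j}}{5}$)
$583 + 4 F{\left(I{\left(3,5 \right)} \right)} \left(-16\right) = 583 + 4 \left(- \frac{\sqrt{3 + 6 \cdot 5}}{5}\right) \left(-16\right) = 583 + 4 \left(- \frac{\sqrt{3 + 30}}{5}\right) \left(-16\right) = 583 + 4 \left(- \frac{\sqrt{33}}{5}\right) \left(-16\right) = 583 + - \frac{4 \sqrt{33}}{5} \left(-16\right) = 583 + \frac{64 \sqrt{33}}{5}$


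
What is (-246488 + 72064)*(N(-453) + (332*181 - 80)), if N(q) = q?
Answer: -10388519016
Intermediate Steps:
(-246488 + 72064)*(N(-453) + (332*181 - 80)) = (-246488 + 72064)*(-453 + (332*181 - 80)) = -174424*(-453 + (60092 - 80)) = -174424*(-453 + 60012) = -174424*59559 = -10388519016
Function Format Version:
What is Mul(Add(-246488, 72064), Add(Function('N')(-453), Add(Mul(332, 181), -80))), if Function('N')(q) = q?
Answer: -10388519016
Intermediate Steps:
Mul(Add(-246488, 72064), Add(Function('N')(-453), Add(Mul(332, 181), -80))) = Mul(Add(-246488, 72064), Add(-453, Add(Mul(332, 181), -80))) = Mul(-174424, Add(-453, Add(60092, -80))) = Mul(-174424, Add(-453, 60012)) = Mul(-174424, 59559) = -10388519016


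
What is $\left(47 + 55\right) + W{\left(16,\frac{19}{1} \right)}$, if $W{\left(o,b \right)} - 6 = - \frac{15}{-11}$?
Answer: $\frac{1203}{11} \approx 109.36$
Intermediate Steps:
$W{\left(o,b \right)} = \frac{81}{11}$ ($W{\left(o,b \right)} = 6 - \frac{15}{-11} = 6 - - \frac{15}{11} = 6 + \frac{15}{11} = \frac{81}{11}$)
$\left(47 + 55\right) + W{\left(16,\frac{19}{1} \right)} = \left(47 + 55\right) + \frac{81}{11} = 102 + \frac{81}{11} = \frac{1203}{11}$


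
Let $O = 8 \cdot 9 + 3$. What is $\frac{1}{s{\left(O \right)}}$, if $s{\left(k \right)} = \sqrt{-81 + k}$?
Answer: $- \frac{i \sqrt{6}}{6} \approx - 0.40825 i$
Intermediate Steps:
$O = 75$ ($O = 72 + 3 = 75$)
$\frac{1}{s{\left(O \right)}} = \frac{1}{\sqrt{-81 + 75}} = \frac{1}{\sqrt{-6}} = \frac{1}{i \sqrt{6}} = - \frac{i \sqrt{6}}{6}$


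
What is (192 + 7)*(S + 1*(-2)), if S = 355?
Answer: 70247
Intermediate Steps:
(192 + 7)*(S + 1*(-2)) = (192 + 7)*(355 + 1*(-2)) = 199*(355 - 2) = 199*353 = 70247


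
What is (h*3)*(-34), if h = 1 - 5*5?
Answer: 2448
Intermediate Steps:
h = -24 (h = 1 - 25 = -24)
(h*3)*(-34) = -24*3*(-34) = -72*(-34) = 2448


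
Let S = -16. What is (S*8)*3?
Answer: -384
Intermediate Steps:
(S*8)*3 = -16*8*3 = -128*3 = -384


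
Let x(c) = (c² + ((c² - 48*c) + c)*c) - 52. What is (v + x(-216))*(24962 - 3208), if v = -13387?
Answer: -266210463494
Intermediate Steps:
x(c) = -52 + c² + c*(c² - 47*c) (x(c) = (c² + (c² - 47*c)*c) - 52 = (c² + c*(c² - 47*c)) - 52 = -52 + c² + c*(c² - 47*c))
(v + x(-216))*(24962 - 3208) = (-13387 + (-52 + (-216)³ - 46*(-216)²))*(24962 - 3208) = (-13387 + (-52 - 10077696 - 46*46656))*21754 = (-13387 + (-52 - 10077696 - 2146176))*21754 = (-13387 - 12223924)*21754 = -12237311*21754 = -266210463494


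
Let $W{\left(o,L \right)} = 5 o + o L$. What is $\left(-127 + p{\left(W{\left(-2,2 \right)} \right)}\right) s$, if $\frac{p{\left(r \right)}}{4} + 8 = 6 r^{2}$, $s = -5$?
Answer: $-22725$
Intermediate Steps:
$W{\left(o,L \right)} = 5 o + L o$
$p{\left(r \right)} = -32 + 24 r^{2}$ ($p{\left(r \right)} = -32 + 4 \cdot 6 r^{2} = -32 + 24 r^{2}$)
$\left(-127 + p{\left(W{\left(-2,2 \right)} \right)}\right) s = \left(-127 - \left(32 - 24 \left(- 2 \left(5 + 2\right)\right)^{2}\right)\right) \left(-5\right) = \left(-127 - \left(32 - 24 \left(\left(-2\right) 7\right)^{2}\right)\right) \left(-5\right) = \left(-127 - \left(32 - 24 \left(-14\right)^{2}\right)\right) \left(-5\right) = \left(-127 + \left(-32 + 24 \cdot 196\right)\right) \left(-5\right) = \left(-127 + \left(-32 + 4704\right)\right) \left(-5\right) = \left(-127 + 4672\right) \left(-5\right) = 4545 \left(-5\right) = -22725$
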